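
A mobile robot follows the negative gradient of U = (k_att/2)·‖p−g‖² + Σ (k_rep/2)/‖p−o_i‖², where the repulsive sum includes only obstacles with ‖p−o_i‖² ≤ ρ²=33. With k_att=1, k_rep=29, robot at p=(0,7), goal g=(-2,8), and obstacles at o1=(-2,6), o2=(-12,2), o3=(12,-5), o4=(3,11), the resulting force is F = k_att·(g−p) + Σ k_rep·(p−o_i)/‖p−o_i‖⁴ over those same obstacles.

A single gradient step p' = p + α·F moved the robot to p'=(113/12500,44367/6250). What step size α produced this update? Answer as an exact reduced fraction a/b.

F_att = 1·(g−p) = 1·(-2,1) = (-2.0000,1.0000)
o1: d²=5 ≤ ρ²=33; F_rep = 29·(2,1)/5² = (2.3200,1.1600)
o2: d²=169 > ρ²=33 → inactive
o3: d²=288 > ρ²=33 → inactive
o4: d²=25 ≤ ρ²=33; F_rep = 29·(-3,-4)/25² = (-0.1392,-0.1856)
F = F_att + ΣF_rep = (0.1808,1.9744)
Δp = p'−p = (0.0090,0.0987); α = Δx/Fx = (113/12500) / (113/625) = 1/20
check: Δy/Fy = (617/6250) / (1234/625) = 1/20 ✓

α = 1/20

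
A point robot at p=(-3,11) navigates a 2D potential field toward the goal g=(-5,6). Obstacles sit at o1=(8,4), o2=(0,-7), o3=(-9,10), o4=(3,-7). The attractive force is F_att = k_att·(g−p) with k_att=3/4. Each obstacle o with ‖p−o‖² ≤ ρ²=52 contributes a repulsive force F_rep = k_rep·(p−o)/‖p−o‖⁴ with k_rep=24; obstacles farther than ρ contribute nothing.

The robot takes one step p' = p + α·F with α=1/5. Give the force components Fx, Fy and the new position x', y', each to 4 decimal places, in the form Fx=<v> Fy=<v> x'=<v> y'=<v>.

Fx=-1.3948 Fy=-3.7325 x'=-3.2790 y'=10.2535

F_att = 3/4·(g−p) = 3/4·(-2,-5) = (-1.5000,-3.7500)
o1: d²=170 > ρ²=52 → inactive
o2: d²=333 > ρ²=52 → inactive
o3: d²=37 ≤ ρ²=52; F_rep = 24·(6,1)/37² = (0.1052,0.0175)
o4: d²=360 > ρ²=52 → inactive
F = F_att + ΣF_rep = (-1.3948,-3.7325)
p' = p + 1/5·F = (-3.2790,10.2535)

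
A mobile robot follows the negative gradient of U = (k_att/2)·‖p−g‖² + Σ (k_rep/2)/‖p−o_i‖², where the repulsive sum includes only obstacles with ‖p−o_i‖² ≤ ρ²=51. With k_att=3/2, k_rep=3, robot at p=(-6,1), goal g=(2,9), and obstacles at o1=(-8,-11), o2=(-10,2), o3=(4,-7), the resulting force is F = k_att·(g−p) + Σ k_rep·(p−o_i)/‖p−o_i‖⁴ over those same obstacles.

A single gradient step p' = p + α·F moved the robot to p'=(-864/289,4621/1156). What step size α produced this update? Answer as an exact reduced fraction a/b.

α = 1/4

F_att = 3/2·(g−p) = 3/2·(8,8) = (12.0000,12.0000)
o1: d²=148 > ρ²=51 → inactive
o2: d²=17 ≤ ρ²=51; F_rep = 3·(4,-1)/17² = (0.0415,-0.0104)
o3: d²=164 > ρ²=51 → inactive
F = F_att + ΣF_rep = (12.0415,11.9896)
Δp = p'−p = (3.0104,2.9974); α = Δx/Fx = (870/289) / (3480/289) = 1/4
check: Δy/Fy = (3465/1156) / (3465/289) = 1/4 ✓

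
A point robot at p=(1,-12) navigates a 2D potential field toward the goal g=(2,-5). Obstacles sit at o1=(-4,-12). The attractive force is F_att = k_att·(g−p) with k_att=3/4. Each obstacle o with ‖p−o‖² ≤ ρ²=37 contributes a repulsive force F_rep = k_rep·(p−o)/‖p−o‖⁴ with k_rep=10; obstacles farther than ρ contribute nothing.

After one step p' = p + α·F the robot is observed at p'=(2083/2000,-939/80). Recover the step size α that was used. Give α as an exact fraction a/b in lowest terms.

F_att = 3/4·(g−p) = 3/4·(1,7) = (0.7500,5.2500)
o1: d²=25 ≤ ρ²=37; F_rep = 10·(5,0)/25² = (0.0800,0.0000)
F = F_att + ΣF_rep = (0.8300,5.2500)
Δp = p'−p = (0.0415,0.2625); α = Δx/Fx = (83/2000) / (83/100) = 1/20
check: Δy/Fy = (21/80) / (21/4) = 1/20 ✓

α = 1/20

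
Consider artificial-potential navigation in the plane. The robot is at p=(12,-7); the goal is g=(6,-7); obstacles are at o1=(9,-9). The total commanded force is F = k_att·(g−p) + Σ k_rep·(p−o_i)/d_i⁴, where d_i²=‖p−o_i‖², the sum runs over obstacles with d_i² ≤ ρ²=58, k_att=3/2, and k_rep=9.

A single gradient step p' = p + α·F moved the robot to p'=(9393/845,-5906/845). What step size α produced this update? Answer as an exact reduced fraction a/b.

α = 1/10

F_att = 3/2·(g−p) = 3/2·(-6,0) = (-9.0000,0.0000)
o1: d²=13 ≤ ρ²=58; F_rep = 9·(3,2)/13² = (0.1598,0.1065)
F = F_att + ΣF_rep = (-8.8402,0.1065)
Δp = p'−p = (-0.8840,0.0107); α = Δx/Fx = (-747/845) / (-1494/169) = 1/10
check: Δy/Fy = (9/845) / (18/169) = 1/10 ✓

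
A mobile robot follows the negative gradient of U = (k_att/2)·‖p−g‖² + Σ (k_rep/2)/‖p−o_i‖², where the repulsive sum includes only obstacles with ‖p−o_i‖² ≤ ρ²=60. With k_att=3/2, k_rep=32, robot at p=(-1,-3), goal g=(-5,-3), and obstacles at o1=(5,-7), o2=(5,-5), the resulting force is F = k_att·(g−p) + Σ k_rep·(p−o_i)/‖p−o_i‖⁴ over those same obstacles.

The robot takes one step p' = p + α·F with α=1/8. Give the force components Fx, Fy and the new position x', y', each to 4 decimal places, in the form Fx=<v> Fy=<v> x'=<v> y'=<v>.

Fx=-6.1910 Fy=0.0873 x'=-1.7739 y'=-2.9891

F_att = 3/2·(g−p) = 3/2·(-4,0) = (-6.0000,0.0000)
o1: d²=52 ≤ ρ²=60; F_rep = 32·(-6,4)/52² = (-0.0710,0.0473)
o2: d²=40 ≤ ρ²=60; F_rep = 32·(-6,2)/40² = (-0.1200,0.0400)
F = F_att + ΣF_rep = (-6.1910,0.0873)
p' = p + 1/8·F = (-1.7739,-2.9891)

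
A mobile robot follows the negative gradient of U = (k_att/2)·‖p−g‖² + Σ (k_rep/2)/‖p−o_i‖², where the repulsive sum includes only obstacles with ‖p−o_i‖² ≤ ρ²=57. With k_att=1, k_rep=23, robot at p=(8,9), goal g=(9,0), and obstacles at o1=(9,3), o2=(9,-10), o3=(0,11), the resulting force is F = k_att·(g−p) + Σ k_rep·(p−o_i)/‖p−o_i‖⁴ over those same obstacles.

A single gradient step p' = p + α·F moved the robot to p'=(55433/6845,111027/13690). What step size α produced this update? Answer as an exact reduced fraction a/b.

F_att = 1·(g−p) = 1·(1,-9) = (1.0000,-9.0000)
o1: d²=37 ≤ ρ²=57; F_rep = 23·(-1,6)/37² = (-0.0168,0.1008)
o2: d²=362 > ρ²=57 → inactive
o3: d²=68 > ρ²=57 → inactive
F = F_att + ΣF_rep = (0.9832,-8.8992)
Δp = p'−p = (0.0983,-0.8899); α = Δx/Fx = (673/6845) / (1346/1369) = 1/10
check: Δy/Fy = (-12183/13690) / (-12183/1369) = 1/10 ✓

α = 1/10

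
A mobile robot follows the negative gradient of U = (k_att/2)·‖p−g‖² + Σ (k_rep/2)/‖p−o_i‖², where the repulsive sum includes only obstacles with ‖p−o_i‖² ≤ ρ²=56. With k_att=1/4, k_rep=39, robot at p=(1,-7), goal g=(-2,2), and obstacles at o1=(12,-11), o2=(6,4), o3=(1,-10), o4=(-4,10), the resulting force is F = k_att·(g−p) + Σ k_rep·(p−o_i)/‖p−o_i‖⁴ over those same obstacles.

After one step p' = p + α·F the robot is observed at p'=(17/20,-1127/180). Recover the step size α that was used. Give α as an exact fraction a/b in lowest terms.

α = 1/5

F_att = 1/4·(g−p) = 1/4·(-3,9) = (-0.7500,2.2500)
o1: d²=137 > ρ²=56 → inactive
o2: d²=146 > ρ²=56 → inactive
o3: d²=9 ≤ ρ²=56; F_rep = 39·(0,3)/9² = (0.0000,1.4444)
o4: d²=314 > ρ²=56 → inactive
F = F_att + ΣF_rep = (-0.7500,3.6944)
Δp = p'−p = (-0.1500,0.7389); α = Δx/Fx = (-3/20) / (-3/4) = 1/5
check: Δy/Fy = (133/180) / (133/36) = 1/5 ✓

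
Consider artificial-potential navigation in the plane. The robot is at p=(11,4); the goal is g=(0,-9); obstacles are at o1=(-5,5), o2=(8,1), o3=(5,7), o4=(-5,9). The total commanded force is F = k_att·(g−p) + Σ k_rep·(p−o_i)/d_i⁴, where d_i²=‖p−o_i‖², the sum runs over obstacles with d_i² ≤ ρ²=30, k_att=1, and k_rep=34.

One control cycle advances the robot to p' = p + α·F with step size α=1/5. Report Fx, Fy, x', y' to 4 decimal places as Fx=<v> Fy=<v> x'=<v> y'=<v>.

F_att = 1·(g−p) = 1·(-11,-13) = (-11.0000,-13.0000)
o1: d²=257 > ρ²=30 → inactive
o2: d²=18 ≤ ρ²=30; F_rep = 34·(3,3)/18² = (0.3148,0.3148)
o3: d²=45 > ρ²=30 → inactive
o4: d²=281 > ρ²=30 → inactive
F = F_att + ΣF_rep = (-10.6852,-12.6852)
p' = p + 1/5·F = (8.8630,1.4630)

Fx=-10.6852 Fy=-12.6852 x'=8.8630 y'=1.4630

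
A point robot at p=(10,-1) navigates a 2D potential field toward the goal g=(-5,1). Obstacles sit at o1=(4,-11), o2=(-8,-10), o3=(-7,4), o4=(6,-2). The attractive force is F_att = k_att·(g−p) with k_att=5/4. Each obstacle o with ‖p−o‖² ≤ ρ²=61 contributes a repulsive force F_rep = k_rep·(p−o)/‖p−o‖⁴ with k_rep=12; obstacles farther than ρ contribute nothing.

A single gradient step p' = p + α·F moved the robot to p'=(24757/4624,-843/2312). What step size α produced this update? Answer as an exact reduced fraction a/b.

α = 1/4

F_att = 5/4·(g−p) = 5/4·(-15,2) = (-18.7500,2.5000)
o1: d²=136 > ρ²=61 → inactive
o2: d²=405 > ρ²=61 → inactive
o3: d²=314 > ρ²=61 → inactive
o4: d²=17 ≤ ρ²=61; F_rep = 12·(4,1)/17² = (0.1661,0.0415)
F = F_att + ΣF_rep = (-18.5839,2.5415)
Δp = p'−p = (-4.6460,0.6354); α = Δx/Fx = (-21483/4624) / (-21483/1156) = 1/4
check: Δy/Fy = (1469/2312) / (1469/578) = 1/4 ✓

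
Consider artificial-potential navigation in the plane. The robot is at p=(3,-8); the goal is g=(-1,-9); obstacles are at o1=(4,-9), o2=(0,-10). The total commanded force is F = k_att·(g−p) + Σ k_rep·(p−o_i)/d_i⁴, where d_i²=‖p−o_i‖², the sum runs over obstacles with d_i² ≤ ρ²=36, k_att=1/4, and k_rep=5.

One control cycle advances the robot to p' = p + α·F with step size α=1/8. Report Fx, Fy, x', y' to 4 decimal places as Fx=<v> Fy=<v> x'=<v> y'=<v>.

F_att = 1/4·(g−p) = 1/4·(-4,-1) = (-1.0000,-0.2500)
o1: d²=2 ≤ ρ²=36; F_rep = 5·(-1,1)/2² = (-1.2500,1.2500)
o2: d²=13 ≤ ρ²=36; F_rep = 5·(3,2)/13² = (0.0888,0.0592)
F = F_att + ΣF_rep = (-2.1612,1.0592)
p' = p + 1/8·F = (2.7298,-7.8676)

Fx=-2.1612 Fy=1.0592 x'=2.7298 y'=-7.8676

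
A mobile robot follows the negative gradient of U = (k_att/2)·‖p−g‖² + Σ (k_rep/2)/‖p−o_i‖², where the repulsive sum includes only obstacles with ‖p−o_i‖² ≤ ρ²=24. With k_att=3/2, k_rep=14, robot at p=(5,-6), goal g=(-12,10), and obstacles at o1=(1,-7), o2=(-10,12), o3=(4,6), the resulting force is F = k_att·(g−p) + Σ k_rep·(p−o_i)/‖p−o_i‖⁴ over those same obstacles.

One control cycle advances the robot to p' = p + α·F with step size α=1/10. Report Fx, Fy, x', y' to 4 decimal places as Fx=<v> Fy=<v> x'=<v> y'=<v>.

F_att = 3/2·(g−p) = 3/2·(-17,16) = (-25.5000,24.0000)
o1: d²=17 ≤ ρ²=24; F_rep = 14·(4,1)/17² = (0.1938,0.0484)
o2: d²=549 > ρ²=24 → inactive
o3: d²=145 > ρ²=24 → inactive
F = F_att + ΣF_rep = (-25.3062,24.0484)
p' = p + 1/10·F = (2.4694,-3.5952)

Fx=-25.3062 Fy=24.0484 x'=2.4694 y'=-3.5952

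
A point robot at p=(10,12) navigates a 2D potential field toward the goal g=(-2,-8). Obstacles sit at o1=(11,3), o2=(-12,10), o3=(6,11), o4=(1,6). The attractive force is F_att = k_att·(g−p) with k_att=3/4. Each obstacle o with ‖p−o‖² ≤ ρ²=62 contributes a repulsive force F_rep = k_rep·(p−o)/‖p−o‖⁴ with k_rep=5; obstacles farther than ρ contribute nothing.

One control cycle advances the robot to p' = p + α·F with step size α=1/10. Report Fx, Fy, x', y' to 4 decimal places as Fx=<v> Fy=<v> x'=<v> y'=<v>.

Fx=-8.9308 Fy=-14.9827 x'=9.1069 y'=10.5017

F_att = 3/4·(g−p) = 3/4·(-12,-20) = (-9.0000,-15.0000)
o1: d²=82 > ρ²=62 → inactive
o2: d²=488 > ρ²=62 → inactive
o3: d²=17 ≤ ρ²=62; F_rep = 5·(4,1)/17² = (0.0692,0.0173)
o4: d²=117 > ρ²=62 → inactive
F = F_att + ΣF_rep = (-8.9308,-14.9827)
p' = p + 1/10·F = (9.1069,10.5017)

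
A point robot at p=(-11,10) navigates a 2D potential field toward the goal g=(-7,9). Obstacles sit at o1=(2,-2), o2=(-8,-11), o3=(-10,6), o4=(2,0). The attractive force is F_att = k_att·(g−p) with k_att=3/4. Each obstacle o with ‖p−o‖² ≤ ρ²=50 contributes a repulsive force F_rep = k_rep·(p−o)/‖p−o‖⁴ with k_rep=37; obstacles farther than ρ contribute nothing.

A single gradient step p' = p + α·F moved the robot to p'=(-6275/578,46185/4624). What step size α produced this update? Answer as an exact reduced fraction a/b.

F_att = 3/4·(g−p) = 3/4·(4,-1) = (3.0000,-0.7500)
o1: d²=313 > ρ²=50 → inactive
o2: d²=450 > ρ²=50 → inactive
o3: d²=17 ≤ ρ²=50; F_rep = 37·(-1,4)/17² = (-0.1280,0.5121)
o4: d²=269 > ρ²=50 → inactive
F = F_att + ΣF_rep = (2.8720,-0.2379)
Δp = p'−p = (0.1436,-0.0119); α = Δx/Fx = (83/578) / (830/289) = 1/20
check: Δy/Fy = (-55/4624) / (-275/1156) = 1/20 ✓

α = 1/20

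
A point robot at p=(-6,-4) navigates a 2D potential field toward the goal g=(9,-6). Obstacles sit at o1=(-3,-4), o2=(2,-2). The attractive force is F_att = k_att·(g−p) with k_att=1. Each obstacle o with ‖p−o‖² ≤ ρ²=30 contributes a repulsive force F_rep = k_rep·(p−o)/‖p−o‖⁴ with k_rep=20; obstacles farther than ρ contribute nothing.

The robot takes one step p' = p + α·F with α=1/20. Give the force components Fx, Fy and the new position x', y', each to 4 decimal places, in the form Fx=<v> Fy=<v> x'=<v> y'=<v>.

F_att = 1·(g−p) = 1·(15,-2) = (15.0000,-2.0000)
o1: d²=9 ≤ ρ²=30; F_rep = 20·(-3,0)/9² = (-0.7407,0.0000)
o2: d²=68 > ρ²=30 → inactive
F = F_att + ΣF_rep = (14.2593,-2.0000)
p' = p + 1/20·F = (-5.2870,-4.1000)

Fx=14.2593 Fy=-2.0000 x'=-5.2870 y'=-4.1000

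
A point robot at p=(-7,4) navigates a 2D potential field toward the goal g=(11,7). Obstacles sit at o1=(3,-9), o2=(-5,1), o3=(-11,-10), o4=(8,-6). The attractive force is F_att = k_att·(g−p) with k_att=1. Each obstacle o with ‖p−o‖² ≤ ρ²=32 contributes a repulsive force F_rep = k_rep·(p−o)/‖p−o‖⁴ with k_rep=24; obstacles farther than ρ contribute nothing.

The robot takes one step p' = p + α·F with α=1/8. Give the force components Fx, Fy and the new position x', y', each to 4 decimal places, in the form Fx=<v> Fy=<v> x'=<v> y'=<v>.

F_att = 1·(g−p) = 1·(18,3) = (18.0000,3.0000)
o1: d²=269 > ρ²=32 → inactive
o2: d²=13 ≤ ρ²=32; F_rep = 24·(-2,3)/13² = (-0.2840,0.4260)
o3: d²=212 > ρ²=32 → inactive
o4: d²=325 > ρ²=32 → inactive
F = F_att + ΣF_rep = (17.7160,3.4260)
p' = p + 1/8·F = (-4.7855,4.4283)

Fx=17.7160 Fy=3.4260 x'=-4.7855 y'=4.4283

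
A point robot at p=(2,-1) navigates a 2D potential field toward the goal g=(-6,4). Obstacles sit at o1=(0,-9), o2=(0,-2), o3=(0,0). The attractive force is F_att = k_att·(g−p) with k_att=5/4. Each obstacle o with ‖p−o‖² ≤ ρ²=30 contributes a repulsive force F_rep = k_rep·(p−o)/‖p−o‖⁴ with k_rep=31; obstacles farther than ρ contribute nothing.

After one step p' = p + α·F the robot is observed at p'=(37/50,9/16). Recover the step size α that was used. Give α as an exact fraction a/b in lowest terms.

α = 1/4

F_att = 5/4·(g−p) = 5/4·(-8,5) = (-10.0000,6.2500)
o1: d²=68 > ρ²=30 → inactive
o2: d²=5 ≤ ρ²=30; F_rep = 31·(2,1)/5² = (2.4800,1.2400)
o3: d²=5 ≤ ρ²=30; F_rep = 31·(2,-1)/5² = (2.4800,-1.2400)
F = F_att + ΣF_rep = (-5.0400,6.2500)
Δp = p'−p = (-1.2600,1.5625); α = Δx/Fx = (-63/50) / (-126/25) = 1/4
check: Δy/Fy = (25/16) / (25/4) = 1/4 ✓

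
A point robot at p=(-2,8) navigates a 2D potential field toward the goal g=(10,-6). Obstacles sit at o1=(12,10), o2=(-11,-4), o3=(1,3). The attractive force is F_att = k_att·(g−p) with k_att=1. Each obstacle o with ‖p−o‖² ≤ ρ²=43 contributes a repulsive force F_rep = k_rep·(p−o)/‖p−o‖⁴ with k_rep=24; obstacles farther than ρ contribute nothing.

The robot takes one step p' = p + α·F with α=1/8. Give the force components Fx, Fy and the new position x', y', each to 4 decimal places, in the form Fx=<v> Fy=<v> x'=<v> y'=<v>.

Fx=11.9377 Fy=-13.8962 x'=-0.5078 y'=6.2630

F_att = 1·(g−p) = 1·(12,-14) = (12.0000,-14.0000)
o1: d²=200 > ρ²=43 → inactive
o2: d²=225 > ρ²=43 → inactive
o3: d²=34 ≤ ρ²=43; F_rep = 24·(-3,5)/34² = (-0.0623,0.1038)
F = F_att + ΣF_rep = (11.9377,-13.8962)
p' = p + 1/8·F = (-0.5078,6.2630)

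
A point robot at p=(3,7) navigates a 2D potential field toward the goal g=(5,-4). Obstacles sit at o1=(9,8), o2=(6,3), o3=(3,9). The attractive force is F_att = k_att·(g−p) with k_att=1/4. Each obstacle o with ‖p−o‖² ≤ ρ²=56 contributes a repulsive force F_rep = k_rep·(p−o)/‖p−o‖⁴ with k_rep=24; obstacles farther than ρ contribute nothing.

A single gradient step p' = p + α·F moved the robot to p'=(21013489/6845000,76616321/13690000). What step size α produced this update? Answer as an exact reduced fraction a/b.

α = 1/4

F_att = 1/4·(g−p) = 1/4·(2,-11) = (0.5000,-2.7500)
o1: d²=37 ≤ ρ²=56; F_rep = 24·(-6,-1)/37² = (-0.1052,-0.0175)
o2: d²=25 ≤ ρ²=56; F_rep = 24·(-3,4)/25² = (-0.1152,0.1536)
o3: d²=4 ≤ ρ²=56; F_rep = 24·(0,-2)/4² = (0.0000,-3.0000)
F = F_att + ΣF_rep = (0.2796,-5.6139)
Δp = p'−p = (0.0699,-1.4035); α = Δx/Fx = (478489/6845000) / (478489/1711250) = 1/4
check: Δy/Fy = (-19213679/13690000) / (-19213679/3422500) = 1/4 ✓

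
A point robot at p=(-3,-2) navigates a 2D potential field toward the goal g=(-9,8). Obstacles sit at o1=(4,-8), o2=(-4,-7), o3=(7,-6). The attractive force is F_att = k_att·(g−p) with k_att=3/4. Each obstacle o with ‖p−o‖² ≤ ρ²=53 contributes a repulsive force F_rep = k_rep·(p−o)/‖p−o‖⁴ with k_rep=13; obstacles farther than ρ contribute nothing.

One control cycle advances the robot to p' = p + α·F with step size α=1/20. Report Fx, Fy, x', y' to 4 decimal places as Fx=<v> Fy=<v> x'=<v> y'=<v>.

Fx=-4.4808 Fy=7.5962 x'=-3.2240 y'=-1.6202

F_att = 3/4·(g−p) = 3/4·(-6,10) = (-4.5000,7.5000)
o1: d²=85 > ρ²=53 → inactive
o2: d²=26 ≤ ρ²=53; F_rep = 13·(1,5)/26² = (0.0192,0.0962)
o3: d²=116 > ρ²=53 → inactive
F = F_att + ΣF_rep = (-4.4808,7.5962)
p' = p + 1/20·F = (-3.2240,-1.6202)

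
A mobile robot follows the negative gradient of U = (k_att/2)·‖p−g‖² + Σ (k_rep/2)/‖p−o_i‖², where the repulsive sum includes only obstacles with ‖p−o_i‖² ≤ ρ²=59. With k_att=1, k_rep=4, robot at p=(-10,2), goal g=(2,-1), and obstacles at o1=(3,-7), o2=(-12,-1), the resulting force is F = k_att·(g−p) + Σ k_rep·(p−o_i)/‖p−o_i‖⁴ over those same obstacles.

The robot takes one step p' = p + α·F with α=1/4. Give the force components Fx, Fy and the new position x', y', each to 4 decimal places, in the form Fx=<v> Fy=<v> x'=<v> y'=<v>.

F_att = 1·(g−p) = 1·(12,-3) = (12.0000,-3.0000)
o1: d²=250 > ρ²=59 → inactive
o2: d²=13 ≤ ρ²=59; F_rep = 4·(2,3)/13² = (0.0473,0.0710)
F = F_att + ΣF_rep = (12.0473,-2.9290)
p' = p + 1/4·F = (-6.9882,1.2678)

Fx=12.0473 Fy=-2.9290 x'=-6.9882 y'=1.2678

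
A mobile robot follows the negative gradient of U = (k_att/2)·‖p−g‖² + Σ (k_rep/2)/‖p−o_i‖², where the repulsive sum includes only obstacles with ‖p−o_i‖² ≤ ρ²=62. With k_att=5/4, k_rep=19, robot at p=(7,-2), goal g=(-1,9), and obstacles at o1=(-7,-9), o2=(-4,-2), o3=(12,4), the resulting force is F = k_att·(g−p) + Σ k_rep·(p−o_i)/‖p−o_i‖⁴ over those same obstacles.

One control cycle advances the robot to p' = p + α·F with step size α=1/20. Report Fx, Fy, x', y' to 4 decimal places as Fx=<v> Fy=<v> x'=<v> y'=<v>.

F_att = 5/4·(g−p) = 5/4·(-8,11) = (-10.0000,13.7500)
o1: d²=245 > ρ²=62 → inactive
o2: d²=121 > ρ²=62 → inactive
o3: d²=61 ≤ ρ²=62; F_rep = 19·(-5,-6)/61² = (-0.0255,-0.0306)
F = F_att + ΣF_rep = (-10.0255,13.7194)
p' = p + 1/20·F = (6.4987,-1.3140)

Fx=-10.0255 Fy=13.7194 x'=6.4987 y'=-1.3140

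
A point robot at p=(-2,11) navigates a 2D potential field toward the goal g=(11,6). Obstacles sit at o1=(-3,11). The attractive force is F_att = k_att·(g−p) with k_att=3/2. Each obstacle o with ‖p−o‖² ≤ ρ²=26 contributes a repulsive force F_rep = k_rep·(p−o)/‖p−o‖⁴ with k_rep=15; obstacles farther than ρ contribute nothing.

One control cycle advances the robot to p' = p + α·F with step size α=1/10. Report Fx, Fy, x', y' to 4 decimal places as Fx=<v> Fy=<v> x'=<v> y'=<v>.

Fx=34.5000 Fy=-7.5000 x'=1.4500 y'=10.2500

F_att = 3/2·(g−p) = 3/2·(13,-5) = (19.5000,-7.5000)
o1: d²=1 ≤ ρ²=26; F_rep = 15·(1,0)/1² = (15.0000,0.0000)
F = F_att + ΣF_rep = (34.5000,-7.5000)
p' = p + 1/10·F = (1.4500,10.2500)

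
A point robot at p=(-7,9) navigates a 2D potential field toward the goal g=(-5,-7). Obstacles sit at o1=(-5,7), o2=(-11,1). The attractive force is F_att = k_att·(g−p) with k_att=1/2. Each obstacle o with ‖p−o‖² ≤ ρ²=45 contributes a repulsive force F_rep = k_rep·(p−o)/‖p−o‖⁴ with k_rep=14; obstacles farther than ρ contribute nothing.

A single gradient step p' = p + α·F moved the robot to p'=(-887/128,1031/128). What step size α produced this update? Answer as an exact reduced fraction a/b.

F_att = 1/2·(g−p) = 1/2·(2,-16) = (1.0000,-8.0000)
o1: d²=8 ≤ ρ²=45; F_rep = 14·(-2,2)/8² = (-0.4375,0.4375)
o2: d²=80 > ρ²=45 → inactive
F = F_att + ΣF_rep = (0.5625,-7.5625)
Δp = p'−p = (0.0703,-0.9453); α = Δx/Fx = (9/128) / (9/16) = 1/8
check: Δy/Fy = (-121/128) / (-121/16) = 1/8 ✓

α = 1/8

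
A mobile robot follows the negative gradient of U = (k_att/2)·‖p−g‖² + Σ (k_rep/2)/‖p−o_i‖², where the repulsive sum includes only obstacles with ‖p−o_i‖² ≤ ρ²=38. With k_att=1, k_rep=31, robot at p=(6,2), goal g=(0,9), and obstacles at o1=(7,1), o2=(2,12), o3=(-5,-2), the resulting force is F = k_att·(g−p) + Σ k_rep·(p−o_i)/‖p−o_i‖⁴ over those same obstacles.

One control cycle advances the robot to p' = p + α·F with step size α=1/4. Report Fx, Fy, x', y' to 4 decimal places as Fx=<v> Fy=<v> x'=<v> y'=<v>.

F_att = 1·(g−p) = 1·(-6,7) = (-6.0000,7.0000)
o1: d²=2 ≤ ρ²=38; F_rep = 31·(-1,1)/2² = (-7.7500,7.7500)
o2: d²=116 > ρ²=38 → inactive
o3: d²=137 > ρ²=38 → inactive
F = F_att + ΣF_rep = (-13.7500,14.7500)
p' = p + 1/4·F = (2.5625,5.6875)

Fx=-13.7500 Fy=14.7500 x'=2.5625 y'=5.6875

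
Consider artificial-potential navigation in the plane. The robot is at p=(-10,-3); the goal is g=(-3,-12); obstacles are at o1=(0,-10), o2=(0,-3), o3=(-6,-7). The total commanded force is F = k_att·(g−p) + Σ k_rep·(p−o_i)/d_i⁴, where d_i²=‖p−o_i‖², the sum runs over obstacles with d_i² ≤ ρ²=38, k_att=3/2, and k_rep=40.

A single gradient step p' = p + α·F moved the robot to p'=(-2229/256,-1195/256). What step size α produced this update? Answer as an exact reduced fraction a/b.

α = 1/8

F_att = 3/2·(g−p) = 3/2·(7,-9) = (10.5000,-13.5000)
o1: d²=149 > ρ²=38 → inactive
o2: d²=100 > ρ²=38 → inactive
o3: d²=32 ≤ ρ²=38; F_rep = 40·(-4,4)/32² = (-0.1562,0.1562)
F = F_att + ΣF_rep = (10.3438,-13.3438)
Δp = p'−p = (1.2930,-1.6680); α = Δx/Fx = (331/256) / (331/32) = 1/8
check: Δy/Fy = (-427/256) / (-427/32) = 1/8 ✓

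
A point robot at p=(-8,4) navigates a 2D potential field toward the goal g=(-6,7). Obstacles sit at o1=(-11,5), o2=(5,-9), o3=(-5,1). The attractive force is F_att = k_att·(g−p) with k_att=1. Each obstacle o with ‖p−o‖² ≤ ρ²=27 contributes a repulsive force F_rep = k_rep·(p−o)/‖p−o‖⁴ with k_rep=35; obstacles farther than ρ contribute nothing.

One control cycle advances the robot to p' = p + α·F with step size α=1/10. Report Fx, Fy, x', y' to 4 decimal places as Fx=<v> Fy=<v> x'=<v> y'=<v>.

F_att = 1·(g−p) = 1·(2,3) = (2.0000,3.0000)
o1: d²=10 ≤ ρ²=27; F_rep = 35·(3,-1)/10² = (1.0500,-0.3500)
o2: d²=338 > ρ²=27 → inactive
o3: d²=18 ≤ ρ²=27; F_rep = 35·(-3,3)/18² = (-0.3241,0.3241)
F = F_att + ΣF_rep = (2.7259,2.9741)
p' = p + 1/10·F = (-7.7274,4.2974)

Fx=2.7259 Fy=2.9741 x'=-7.7274 y'=4.2974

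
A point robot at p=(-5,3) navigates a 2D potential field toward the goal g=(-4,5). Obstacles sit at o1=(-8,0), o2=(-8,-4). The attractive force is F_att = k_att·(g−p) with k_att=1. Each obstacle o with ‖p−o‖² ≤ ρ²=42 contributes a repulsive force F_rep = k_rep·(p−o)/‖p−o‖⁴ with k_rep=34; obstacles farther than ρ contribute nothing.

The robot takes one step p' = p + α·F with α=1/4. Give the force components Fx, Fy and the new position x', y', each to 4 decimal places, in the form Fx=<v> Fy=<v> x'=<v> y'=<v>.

Fx=1.3148 Fy=2.3148 x'=-4.6713 y'=3.5787

F_att = 1·(g−p) = 1·(1,2) = (1.0000,2.0000)
o1: d²=18 ≤ ρ²=42; F_rep = 34·(3,3)/18² = (0.3148,0.3148)
o2: d²=58 > ρ²=42 → inactive
F = F_att + ΣF_rep = (1.3148,2.3148)
p' = p + 1/4·F = (-4.6713,3.5787)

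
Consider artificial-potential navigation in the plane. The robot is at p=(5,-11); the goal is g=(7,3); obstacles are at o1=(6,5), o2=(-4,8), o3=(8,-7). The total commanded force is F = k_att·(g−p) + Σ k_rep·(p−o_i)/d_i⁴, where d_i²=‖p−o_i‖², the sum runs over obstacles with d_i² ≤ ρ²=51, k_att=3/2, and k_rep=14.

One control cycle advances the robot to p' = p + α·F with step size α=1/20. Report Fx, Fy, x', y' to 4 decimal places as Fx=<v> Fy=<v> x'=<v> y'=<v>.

F_att = 3/2·(g−p) = 3/2·(2,14) = (3.0000,21.0000)
o1: d²=257 > ρ²=51 → inactive
o2: d²=442 > ρ²=51 → inactive
o3: d²=25 ≤ ρ²=51; F_rep = 14·(-3,-4)/25² = (-0.0672,-0.0896)
F = F_att + ΣF_rep = (2.9328,20.9104)
p' = p + 1/20·F = (5.1466,-9.9545)

Fx=2.9328 Fy=20.9104 x'=5.1466 y'=-9.9545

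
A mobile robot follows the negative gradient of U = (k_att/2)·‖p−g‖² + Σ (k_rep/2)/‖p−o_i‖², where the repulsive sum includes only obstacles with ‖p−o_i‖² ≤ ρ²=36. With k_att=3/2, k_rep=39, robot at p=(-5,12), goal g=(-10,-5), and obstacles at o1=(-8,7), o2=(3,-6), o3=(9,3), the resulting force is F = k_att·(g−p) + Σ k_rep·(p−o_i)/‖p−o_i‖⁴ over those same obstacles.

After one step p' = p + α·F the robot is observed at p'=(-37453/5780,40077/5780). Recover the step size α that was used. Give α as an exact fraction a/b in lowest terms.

F_att = 3/2·(g−p) = 3/2·(-5,-17) = (-7.5000,-25.5000)
o1: d²=34 ≤ ρ²=36; F_rep = 39·(3,5)/34² = (0.1012,0.1687)
o2: d²=388 > ρ²=36 → inactive
o3: d²=277 > ρ²=36 → inactive
F = F_att + ΣF_rep = (-7.3988,-25.3313)
Δp = p'−p = (-1.4798,-5.0663); α = Δx/Fx = (-8553/5780) / (-8553/1156) = 1/5
check: Δy/Fy = (-29283/5780) / (-29283/1156) = 1/5 ✓

α = 1/5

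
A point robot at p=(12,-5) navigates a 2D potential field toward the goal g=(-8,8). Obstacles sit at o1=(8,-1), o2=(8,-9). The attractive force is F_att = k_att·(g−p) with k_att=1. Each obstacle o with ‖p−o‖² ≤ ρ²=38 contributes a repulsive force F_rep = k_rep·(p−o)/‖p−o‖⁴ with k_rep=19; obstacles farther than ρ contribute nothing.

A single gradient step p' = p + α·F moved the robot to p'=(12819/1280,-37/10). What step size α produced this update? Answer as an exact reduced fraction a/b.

F_att = 1·(g−p) = 1·(-20,13) = (-20.0000,13.0000)
o1: d²=32 ≤ ρ²=38; F_rep = 19·(4,-4)/32² = (0.0742,-0.0742)
o2: d²=32 ≤ ρ²=38; F_rep = 19·(4,4)/32² = (0.0742,0.0742)
F = F_att + ΣF_rep = (-19.8516,13.0000)
Δp = p'−p = (-1.9852,1.3000); α = Δx/Fx = (-2541/1280) / (-2541/128) = 1/10
check: Δy/Fy = (13/10) / (13) = 1/10 ✓

α = 1/10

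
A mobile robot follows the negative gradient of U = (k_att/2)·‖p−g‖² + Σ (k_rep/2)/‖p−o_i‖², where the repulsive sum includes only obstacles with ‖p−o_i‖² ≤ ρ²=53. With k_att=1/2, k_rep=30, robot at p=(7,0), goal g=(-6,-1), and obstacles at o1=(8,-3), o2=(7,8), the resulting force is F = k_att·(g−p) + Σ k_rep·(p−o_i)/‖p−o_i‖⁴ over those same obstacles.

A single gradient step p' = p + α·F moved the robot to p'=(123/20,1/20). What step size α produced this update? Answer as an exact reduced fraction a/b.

α = 1/8

F_att = 1/2·(g−p) = 1/2·(-13,-1) = (-6.5000,-0.5000)
o1: d²=10 ≤ ρ²=53; F_rep = 30·(-1,3)/10² = (-0.3000,0.9000)
o2: d²=64 > ρ²=53 → inactive
F = F_att + ΣF_rep = (-6.8000,0.4000)
Δp = p'−p = (-0.8500,0.0500); α = Δx/Fx = (-17/20) / (-34/5) = 1/8
check: Δy/Fy = (1/20) / (2/5) = 1/8 ✓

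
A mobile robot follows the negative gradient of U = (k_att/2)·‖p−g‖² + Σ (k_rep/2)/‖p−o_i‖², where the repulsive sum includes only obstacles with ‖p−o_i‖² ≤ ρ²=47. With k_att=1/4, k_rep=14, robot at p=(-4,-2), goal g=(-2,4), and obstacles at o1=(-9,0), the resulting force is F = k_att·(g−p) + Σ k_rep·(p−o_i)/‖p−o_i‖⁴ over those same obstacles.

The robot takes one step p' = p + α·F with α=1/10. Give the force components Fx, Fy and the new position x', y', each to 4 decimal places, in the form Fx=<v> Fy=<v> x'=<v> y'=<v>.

Fx=0.5832 Fy=1.4667 x'=-3.9417 y'=-1.8533

F_att = 1/4·(g−p) = 1/4·(2,6) = (0.5000,1.5000)
o1: d²=29 ≤ ρ²=47; F_rep = 14·(5,-2)/29² = (0.0832,-0.0333)
F = F_att + ΣF_rep = (0.5832,1.4667)
p' = p + 1/10·F = (-3.9417,-1.8533)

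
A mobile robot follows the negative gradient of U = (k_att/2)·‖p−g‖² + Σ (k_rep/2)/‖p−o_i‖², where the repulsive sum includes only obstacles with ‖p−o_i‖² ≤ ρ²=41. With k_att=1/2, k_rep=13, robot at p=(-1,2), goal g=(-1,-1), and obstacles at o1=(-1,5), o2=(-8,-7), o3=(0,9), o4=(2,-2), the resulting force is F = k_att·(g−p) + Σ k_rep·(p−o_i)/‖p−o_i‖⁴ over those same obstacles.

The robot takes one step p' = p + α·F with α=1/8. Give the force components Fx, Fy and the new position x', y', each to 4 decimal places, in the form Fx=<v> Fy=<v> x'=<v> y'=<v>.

Fx=-0.0624 Fy=-1.8983 x'=-1.0078 y'=1.7627

F_att = 1/2·(g−p) = 1/2·(0,-3) = (0.0000,-1.5000)
o1: d²=9 ≤ ρ²=41; F_rep = 13·(0,-3)/9² = (0.0000,-0.4815)
o2: d²=130 > ρ²=41 → inactive
o3: d²=50 > ρ²=41 → inactive
o4: d²=25 ≤ ρ²=41; F_rep = 13·(-3,4)/25² = (-0.0624,0.0832)
F = F_att + ΣF_rep = (-0.0624,-1.8983)
p' = p + 1/8·F = (-1.0078,1.7627)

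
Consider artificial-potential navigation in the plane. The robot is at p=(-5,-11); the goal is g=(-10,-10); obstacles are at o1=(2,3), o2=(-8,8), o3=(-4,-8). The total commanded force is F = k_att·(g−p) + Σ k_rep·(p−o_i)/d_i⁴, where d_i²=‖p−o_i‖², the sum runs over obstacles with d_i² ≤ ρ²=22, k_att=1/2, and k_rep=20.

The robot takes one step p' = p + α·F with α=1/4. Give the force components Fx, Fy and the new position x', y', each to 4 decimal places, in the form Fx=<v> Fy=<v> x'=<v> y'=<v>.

F_att = 1/2·(g−p) = 1/2·(-5,1) = (-2.5000,0.5000)
o1: d²=245 > ρ²=22 → inactive
o2: d²=370 > ρ²=22 → inactive
o3: d²=10 ≤ ρ²=22; F_rep = 20·(-1,-3)/10² = (-0.2000,-0.6000)
F = F_att + ΣF_rep = (-2.7000,-0.1000)
p' = p + 1/4·F = (-5.6750,-11.0250)

Fx=-2.7000 Fy=-0.1000 x'=-5.6750 y'=-11.0250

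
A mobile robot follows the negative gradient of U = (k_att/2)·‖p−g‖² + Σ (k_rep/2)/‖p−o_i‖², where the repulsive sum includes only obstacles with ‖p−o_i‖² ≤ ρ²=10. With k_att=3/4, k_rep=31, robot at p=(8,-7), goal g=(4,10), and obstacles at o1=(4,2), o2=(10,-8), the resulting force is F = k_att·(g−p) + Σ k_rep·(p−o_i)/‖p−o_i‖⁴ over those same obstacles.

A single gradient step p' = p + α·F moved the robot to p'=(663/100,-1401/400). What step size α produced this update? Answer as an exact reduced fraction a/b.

α = 1/4

F_att = 3/4·(g−p) = 3/4·(-4,17) = (-3.0000,12.7500)
o1: d²=97 > ρ²=10 → inactive
o2: d²=5 ≤ ρ²=10; F_rep = 31·(-2,1)/5² = (-2.4800,1.2400)
F = F_att + ΣF_rep = (-5.4800,13.9900)
Δp = p'−p = (-1.3700,3.4975); α = Δx/Fx = (-137/100) / (-137/25) = 1/4
check: Δy/Fy = (1399/400) / (1399/100) = 1/4 ✓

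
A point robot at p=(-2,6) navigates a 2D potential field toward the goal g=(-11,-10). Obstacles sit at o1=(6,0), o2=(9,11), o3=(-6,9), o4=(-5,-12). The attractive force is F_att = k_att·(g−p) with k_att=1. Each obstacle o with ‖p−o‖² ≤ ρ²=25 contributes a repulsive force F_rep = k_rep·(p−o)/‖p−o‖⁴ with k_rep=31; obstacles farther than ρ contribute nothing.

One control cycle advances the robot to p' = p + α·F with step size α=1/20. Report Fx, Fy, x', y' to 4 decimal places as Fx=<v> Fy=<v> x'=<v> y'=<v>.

F_att = 1·(g−p) = 1·(-9,-16) = (-9.0000,-16.0000)
o1: d²=100 > ρ²=25 → inactive
o2: d²=146 > ρ²=25 → inactive
o3: d²=25 ≤ ρ²=25; F_rep = 31·(4,-3)/25² = (0.1984,-0.1488)
o4: d²=333 > ρ²=25 → inactive
F = F_att + ΣF_rep = (-8.8016,-16.1488)
p' = p + 1/20·F = (-2.4401,5.1926)

Fx=-8.8016 Fy=-16.1488 x'=-2.4401 y'=5.1926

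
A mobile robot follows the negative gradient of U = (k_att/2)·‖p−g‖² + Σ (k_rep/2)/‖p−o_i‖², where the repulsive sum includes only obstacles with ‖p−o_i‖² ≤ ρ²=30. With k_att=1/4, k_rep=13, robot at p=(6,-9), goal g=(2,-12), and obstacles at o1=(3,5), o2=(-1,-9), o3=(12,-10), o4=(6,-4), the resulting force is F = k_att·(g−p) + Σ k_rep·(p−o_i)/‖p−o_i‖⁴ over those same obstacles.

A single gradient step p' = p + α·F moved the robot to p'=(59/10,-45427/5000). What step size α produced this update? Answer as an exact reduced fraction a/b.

F_att = 1/4·(g−p) = 1/4·(-4,-3) = (-1.0000,-0.7500)
o1: d²=205 > ρ²=30 → inactive
o2: d²=49 > ρ²=30 → inactive
o3: d²=37 > ρ²=30 → inactive
o4: d²=25 ≤ ρ²=30; F_rep = 13·(0,-5)/25² = (0.0000,-0.1040)
F = F_att + ΣF_rep = (-1.0000,-0.8540)
Δp = p'−p = (-0.1000,-0.0854); α = Δx/Fx = (-1/10) / (-1) = 1/10
check: Δy/Fy = (-427/5000) / (-427/500) = 1/10 ✓

α = 1/10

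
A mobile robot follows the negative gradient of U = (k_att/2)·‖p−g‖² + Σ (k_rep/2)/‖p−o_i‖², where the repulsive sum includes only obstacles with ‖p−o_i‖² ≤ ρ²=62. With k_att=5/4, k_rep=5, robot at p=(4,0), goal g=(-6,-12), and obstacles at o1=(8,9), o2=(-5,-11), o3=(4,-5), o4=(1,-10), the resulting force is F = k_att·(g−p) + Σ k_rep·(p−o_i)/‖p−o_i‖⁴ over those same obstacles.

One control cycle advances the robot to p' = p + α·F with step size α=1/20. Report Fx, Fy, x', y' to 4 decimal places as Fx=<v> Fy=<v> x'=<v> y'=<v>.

Fx=-12.5000 Fy=-14.9600 x'=3.3750 y'=-0.7480

F_att = 5/4·(g−p) = 5/4·(-10,-12) = (-12.5000,-15.0000)
o1: d²=97 > ρ²=62 → inactive
o2: d²=202 > ρ²=62 → inactive
o3: d²=25 ≤ ρ²=62; F_rep = 5·(0,5)/25² = (0.0000,0.0400)
o4: d²=109 > ρ²=62 → inactive
F = F_att + ΣF_rep = (-12.5000,-14.9600)
p' = p + 1/20·F = (3.3750,-0.7480)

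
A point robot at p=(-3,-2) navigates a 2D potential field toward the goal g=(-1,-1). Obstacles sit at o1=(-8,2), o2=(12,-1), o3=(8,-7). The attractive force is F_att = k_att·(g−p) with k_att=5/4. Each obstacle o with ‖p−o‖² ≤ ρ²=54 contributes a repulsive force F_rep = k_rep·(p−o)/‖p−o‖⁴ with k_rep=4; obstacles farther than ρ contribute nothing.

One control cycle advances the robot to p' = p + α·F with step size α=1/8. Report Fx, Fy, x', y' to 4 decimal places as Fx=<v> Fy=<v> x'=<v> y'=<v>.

Fx=2.5119 Fy=1.2405 x'=-2.6860 y'=-1.8449

F_att = 5/4·(g−p) = 5/4·(2,1) = (2.5000,1.2500)
o1: d²=41 ≤ ρ²=54; F_rep = 4·(5,-4)/41² = (0.0119,-0.0095)
o2: d²=226 > ρ²=54 → inactive
o3: d²=146 > ρ²=54 → inactive
F = F_att + ΣF_rep = (2.5119,1.2405)
p' = p + 1/8·F = (-2.6860,-1.8449)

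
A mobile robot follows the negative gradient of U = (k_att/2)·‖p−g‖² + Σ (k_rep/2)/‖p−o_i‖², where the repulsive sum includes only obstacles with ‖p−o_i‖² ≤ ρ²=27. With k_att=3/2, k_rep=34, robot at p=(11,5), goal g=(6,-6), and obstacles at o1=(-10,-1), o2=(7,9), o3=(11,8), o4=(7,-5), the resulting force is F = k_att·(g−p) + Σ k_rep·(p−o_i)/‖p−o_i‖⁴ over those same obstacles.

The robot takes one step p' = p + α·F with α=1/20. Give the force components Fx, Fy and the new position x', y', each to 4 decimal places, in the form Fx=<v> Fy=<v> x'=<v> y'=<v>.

F_att = 3/2·(g−p) = 3/2·(-5,-11) = (-7.5000,-16.5000)
o1: d²=477 > ρ²=27 → inactive
o2: d²=32 > ρ²=27 → inactive
o3: d²=9 ≤ ρ²=27; F_rep = 34·(0,-3)/9² = (0.0000,-1.2593)
o4: d²=116 > ρ²=27 → inactive
F = F_att + ΣF_rep = (-7.5000,-17.7593)
p' = p + 1/20·F = (10.6250,4.1120)

Fx=-7.5000 Fy=-17.7593 x'=10.6250 y'=4.1120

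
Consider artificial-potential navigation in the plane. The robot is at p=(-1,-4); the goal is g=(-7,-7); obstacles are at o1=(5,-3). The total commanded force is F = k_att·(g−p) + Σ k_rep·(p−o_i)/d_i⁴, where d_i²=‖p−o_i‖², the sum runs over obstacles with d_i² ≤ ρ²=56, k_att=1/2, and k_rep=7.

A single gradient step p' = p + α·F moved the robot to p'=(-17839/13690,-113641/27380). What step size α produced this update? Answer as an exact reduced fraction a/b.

F_att = 1/2·(g−p) = 1/2·(-6,-3) = (-3.0000,-1.5000)
o1: d²=37 ≤ ρ²=56; F_rep = 7·(-6,-1)/37² = (-0.0307,-0.0051)
F = F_att + ΣF_rep = (-3.0307,-1.5051)
Δp = p'−p = (-0.3031,-0.1505); α = Δx/Fx = (-4149/13690) / (-4149/1369) = 1/10
check: Δy/Fy = (-4121/27380) / (-4121/2738) = 1/10 ✓

α = 1/10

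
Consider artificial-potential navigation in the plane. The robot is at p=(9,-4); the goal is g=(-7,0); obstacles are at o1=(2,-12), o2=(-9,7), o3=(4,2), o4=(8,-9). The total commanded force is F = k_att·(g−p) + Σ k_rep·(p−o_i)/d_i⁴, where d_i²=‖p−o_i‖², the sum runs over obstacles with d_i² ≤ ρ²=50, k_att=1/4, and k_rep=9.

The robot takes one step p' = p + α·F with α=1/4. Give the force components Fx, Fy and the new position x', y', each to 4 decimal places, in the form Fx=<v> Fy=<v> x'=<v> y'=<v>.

F_att = 1/4·(g−p) = 1/4·(-16,4) = (-4.0000,1.0000)
o1: d²=113 > ρ²=50 → inactive
o2: d²=445 > ρ²=50 → inactive
o3: d²=61 > ρ²=50 → inactive
o4: d²=26 ≤ ρ²=50; F_rep = 9·(1,5)/26² = (0.0133,0.0666)
F = F_att + ΣF_rep = (-3.9867,1.0666)
p' = p + 1/4·F = (8.0033,-3.7334)

Fx=-3.9867 Fy=1.0666 x'=8.0033 y'=-3.7334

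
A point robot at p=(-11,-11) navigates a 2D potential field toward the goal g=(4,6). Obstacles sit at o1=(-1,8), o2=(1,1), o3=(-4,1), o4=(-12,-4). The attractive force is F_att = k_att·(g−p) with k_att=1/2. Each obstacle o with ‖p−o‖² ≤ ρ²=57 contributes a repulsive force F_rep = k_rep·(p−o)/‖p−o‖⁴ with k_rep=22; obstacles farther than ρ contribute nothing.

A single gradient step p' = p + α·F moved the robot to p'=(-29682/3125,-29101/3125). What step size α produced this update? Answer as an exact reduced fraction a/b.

F_att = 1/2·(g−p) = 1/2·(15,17) = (7.5000,8.5000)
o1: d²=461 > ρ²=57 → inactive
o2: d²=288 > ρ²=57 → inactive
o3: d²=193 > ρ²=57 → inactive
o4: d²=50 ≤ ρ²=57; F_rep = 22·(1,-7)/50² = (0.0088,-0.0616)
F = F_att + ΣF_rep = (7.5088,8.4384)
Δp = p'−p = (1.5018,1.6877); α = Δx/Fx = (4693/3125) / (4693/625) = 1/5
check: Δy/Fy = (5274/3125) / (5274/625) = 1/5 ✓

α = 1/5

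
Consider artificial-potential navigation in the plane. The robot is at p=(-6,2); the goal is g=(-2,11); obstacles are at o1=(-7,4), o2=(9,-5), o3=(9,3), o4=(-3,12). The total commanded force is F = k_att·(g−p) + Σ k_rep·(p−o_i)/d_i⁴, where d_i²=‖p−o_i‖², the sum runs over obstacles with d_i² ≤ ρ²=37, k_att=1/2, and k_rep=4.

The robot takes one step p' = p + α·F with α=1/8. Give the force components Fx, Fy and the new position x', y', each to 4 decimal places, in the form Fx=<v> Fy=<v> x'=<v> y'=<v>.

F_att = 1/2·(g−p) = 1/2·(4,9) = (2.0000,4.5000)
o1: d²=5 ≤ ρ²=37; F_rep = 4·(1,-2)/5² = (0.1600,-0.3200)
o2: d²=274 > ρ²=37 → inactive
o3: d²=226 > ρ²=37 → inactive
o4: d²=109 > ρ²=37 → inactive
F = F_att + ΣF_rep = (2.1600,4.1800)
p' = p + 1/8·F = (-5.7300,2.5225)

Fx=2.1600 Fy=4.1800 x'=-5.7300 y'=2.5225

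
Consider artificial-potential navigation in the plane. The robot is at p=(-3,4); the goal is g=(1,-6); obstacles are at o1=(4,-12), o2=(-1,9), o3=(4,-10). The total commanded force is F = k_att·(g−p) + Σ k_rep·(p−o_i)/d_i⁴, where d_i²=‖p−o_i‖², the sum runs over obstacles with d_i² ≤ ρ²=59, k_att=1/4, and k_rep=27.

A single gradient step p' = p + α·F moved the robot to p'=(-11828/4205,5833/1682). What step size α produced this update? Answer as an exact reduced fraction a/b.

α = 1/5

F_att = 1/4·(g−p) = 1/4·(4,-10) = (1.0000,-2.5000)
o1: d²=305 > ρ²=59 → inactive
o2: d²=29 ≤ ρ²=59; F_rep = 27·(-2,-5)/29² = (-0.0642,-0.1605)
o3: d²=245 > ρ²=59 → inactive
F = F_att + ΣF_rep = (0.9358,-2.6605)
Δp = p'−p = (0.1872,-0.5321); α = Δx/Fx = (787/4205) / (787/841) = 1/5
check: Δy/Fy = (-895/1682) / (-4475/1682) = 1/5 ✓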